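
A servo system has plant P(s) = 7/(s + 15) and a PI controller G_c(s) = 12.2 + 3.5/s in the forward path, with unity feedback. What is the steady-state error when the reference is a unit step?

The open loop G_c(s)P(s) has a pole at the origin (type 1), so the static position error constant is infinite and e_ss = 1/(1+∞) = 0.

0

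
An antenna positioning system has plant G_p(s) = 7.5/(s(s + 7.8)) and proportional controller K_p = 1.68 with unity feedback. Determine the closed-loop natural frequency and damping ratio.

ω_n = 3.55 rad/s, ζ = 1.1

The closed-loop denominator is s(s+7.8) + 1.68·7.5 = s² + 7.8s + 12.6.
Matching s² + 2ζω_n s + ω_n²: ω_n = √12.6 = 3.55 rad/s and 2ζω_n = 7.8, so ζ = 7.8/(2·3.55) = 1.1.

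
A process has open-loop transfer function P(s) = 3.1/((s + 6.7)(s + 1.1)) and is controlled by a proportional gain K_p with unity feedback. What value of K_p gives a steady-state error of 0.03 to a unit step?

K_p = 76.9

Steady-state error for a unit step on this type-0 loop is 1/(1 + K_p·P(0)).
P(0) = 0.4206. Require 1/(1 + K_p·0.4206) = 0.03, so 1 + 0.4206·K_p = 33.33.
K_p = (33.33 − 1)/0.4206 = 76.9.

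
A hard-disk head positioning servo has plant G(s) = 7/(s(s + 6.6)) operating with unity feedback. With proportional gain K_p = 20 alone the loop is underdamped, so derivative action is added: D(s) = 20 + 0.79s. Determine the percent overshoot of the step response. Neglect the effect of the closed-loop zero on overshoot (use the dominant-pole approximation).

Forward path: (20 + 0.79s)·7/(s(s+6.6)). The closed-loop characteristic equation is s² + (6.6 + 7·0.79)s + 7·20 = 0.
That is s² + 12.13s + 140 = 0, so ω_n = 11.83 rad/s and ζ = 12.13/(2·11.83) = 0.5126.
%OS = 100·exp(−πζ/√(1−ζ²)) = 15.3%.

15.3%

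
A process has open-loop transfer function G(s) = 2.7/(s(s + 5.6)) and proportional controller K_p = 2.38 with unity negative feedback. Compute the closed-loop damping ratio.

With unity feedback the closed-loop characteristic equation is s² + 5.6s + 2.38·2.7 = s² + 5.6s + 6.426 = 0.
So ω_n² = 6.426 ⇒ ω_n = 2.535 rad/s, and ζ = 5.6/(2ω_n) = 1.1.

ζ = 1.1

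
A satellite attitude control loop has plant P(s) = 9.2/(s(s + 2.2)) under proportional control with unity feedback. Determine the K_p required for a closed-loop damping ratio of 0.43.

Closed-loop characteristic equation: s² + 2.2s + K_p·9.2 = 0.
So ω_n = √(9.2K_p) and 2ζω_n = 2.2, giving ζ = 2.2/(2√(9.2K_p)).
Setting ζ = 0.43: √(9.2K_p) = 2.2/(2·0.43) = 2.558, so K_p = 6.544/9.2 = 0.711.

K_p = 0.711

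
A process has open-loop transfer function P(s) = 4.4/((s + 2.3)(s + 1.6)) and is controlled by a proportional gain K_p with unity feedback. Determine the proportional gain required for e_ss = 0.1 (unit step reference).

K_p = 7.53

The loop is type 0, so e_ss(step) = 1/(1 + K_pos) with K_pos = K_p·P(0).
P(0) = 1.196. Require 1/(1 + K_p·1.196) = 0.1, so 1 + 1.196·K_p = 10.
K_p = (10 − 1)/1.196 = 7.53.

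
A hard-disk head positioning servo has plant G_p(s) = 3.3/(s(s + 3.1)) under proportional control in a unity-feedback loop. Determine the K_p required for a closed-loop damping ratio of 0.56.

K_p = 2.32

Closed-loop characteristic equation: s² + 3.1s + K_p·3.3 = 0.
So ω_n = √(3.3K_p) and 2ζω_n = 3.1, giving ζ = 3.1/(2√(3.3K_p)).
Setting ζ = 0.56: √(3.3K_p) = 3.1/(2·0.56) = 2.768, so K_p = 7.661/3.3 = 2.32.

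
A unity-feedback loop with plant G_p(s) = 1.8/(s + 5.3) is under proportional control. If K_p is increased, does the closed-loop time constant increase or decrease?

decrease

Closed-loop pole is at s = −(5.3+K_p·1.8); larger K_p moves it further left, so τ = 1/(5.3+K_p·1.8) decreases.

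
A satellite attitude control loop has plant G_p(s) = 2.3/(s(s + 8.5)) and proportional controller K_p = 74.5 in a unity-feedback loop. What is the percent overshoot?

34%

From 1 + K_pG_p(s) = 0: s² + 8.5s + 171.3 = 0 ⇒ ω_n = 13.09, ζ = 0.3247.
%OS = 100·exp(−πζ/√(1−ζ²)) = 100·exp(−π·0.3247/√0.8946) = 34%.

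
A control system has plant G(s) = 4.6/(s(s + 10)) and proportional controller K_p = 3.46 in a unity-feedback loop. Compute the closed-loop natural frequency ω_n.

The closed-loop denominator is s(s+10) + 3.46·4.6 = s² + 10s + 15.92.
So ω_n² = 15.92 ⇒ ω_n = 3.989 rad/s, and ζ = 10/(2ω_n) = 1.25.

ω_n = 3.99 rad/s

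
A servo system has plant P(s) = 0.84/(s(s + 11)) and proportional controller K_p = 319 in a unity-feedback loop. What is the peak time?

T_p = 0.204 s

From 1 + K_pP(s) = 0: s² + 11s + 268 = 0 ⇒ ω_n = 16.37, ζ = 0.336.
Damped frequency ω_d = ω_n√(1−ζ²) = 15.42 rad/s, so peak time T_p = π/ω_d = 0.204 s.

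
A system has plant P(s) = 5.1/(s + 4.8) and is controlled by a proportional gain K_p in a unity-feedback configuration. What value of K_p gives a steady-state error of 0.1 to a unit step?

The loop is type 0, so e_ss(step) = 1/(1 + K_pos) with K_pos = K_p·P(0).
P(0) = 1.062. Require 1/(1 + K_p·1.062) = 0.1, so 1 + 1.062·K_p = 10.
K_p = (10 − 1)/1.062 = 8.47.

K_p = 8.47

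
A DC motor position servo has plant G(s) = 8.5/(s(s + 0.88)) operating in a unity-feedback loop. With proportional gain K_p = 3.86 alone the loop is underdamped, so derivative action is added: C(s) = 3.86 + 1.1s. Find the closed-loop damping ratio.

Forward path: (3.86 + 1.1s)·8.5/(s(s+0.88)). The closed-loop characteristic equation is s² + (0.88 + 8.5·1.1)s + 8.5·3.86 = 0.
That is s² + 10.23s + 32.81 = 0, so ω_n = 5.728 rad/s and ζ = 10.23/(2·5.728) = 0.893.

ζ = 0.893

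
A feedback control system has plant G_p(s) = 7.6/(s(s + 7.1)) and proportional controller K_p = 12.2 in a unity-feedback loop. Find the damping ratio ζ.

ζ = 0.369

1 + K_p·G_p(s) = 0 gives s² + 7.1s + 92.72 = 0.
So ω_n² = 92.72 ⇒ ω_n = 9.629 rad/s, and ζ = 7.1/(2ω_n) = 0.369.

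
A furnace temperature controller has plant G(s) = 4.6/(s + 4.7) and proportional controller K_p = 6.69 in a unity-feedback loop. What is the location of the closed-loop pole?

Closed-loop transfer function: T(s) = K_p·G(s)/(1 + K_p·G(s)) = 30.77/(s + 4.7 + 30.77) = 30.77/(s + 35.47).
The closed-loop pole is at s = −35.47.

s = -35.47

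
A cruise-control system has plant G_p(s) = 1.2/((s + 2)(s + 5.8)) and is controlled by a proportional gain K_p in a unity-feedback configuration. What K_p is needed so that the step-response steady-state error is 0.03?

For a type-0 loop with proportional control, e_ss = 1/(1 + K_p·G_p(0)).
G_p(0) = 0.1034. Require 1/(1 + K_p·0.1034) = 0.03, so 1 + 0.1034·K_p = 33.33.
K_p = (33.33 − 1)/0.1034 = 313.

K_p = 313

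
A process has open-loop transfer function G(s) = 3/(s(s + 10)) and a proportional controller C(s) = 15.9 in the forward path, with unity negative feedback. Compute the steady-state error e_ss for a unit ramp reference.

The loop has one pole at the origin (type 1). Velocity error constant K_v = lim_{s→0} s·C(s)G(s) = 15.9·3/10 = 4.77.
Steady-state error to a unit ramp: e_ss = 1/K_v = 0.21.

0.21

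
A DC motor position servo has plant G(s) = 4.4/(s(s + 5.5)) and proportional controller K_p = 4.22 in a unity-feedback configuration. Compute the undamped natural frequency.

ω_n = 4.31 rad/s

1 + K_p·G(s) = 0 gives s² + 5.5s + 18.57 = 0.
Matching s² + 2ζω_n s + ω_n²: ω_n = √18.57 = 4.309 rad/s and 2ζω_n = 5.5, so ζ = 5.5/(2·4.309) = 0.638.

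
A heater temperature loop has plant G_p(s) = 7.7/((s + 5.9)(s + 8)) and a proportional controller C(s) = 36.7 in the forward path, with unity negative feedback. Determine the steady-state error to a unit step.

The loop is type 0. Static position error constant K_pos = C(0)·G_p(0) = 36.7·0.1631 = 5.987.
Steady-state error to a unit step: e_ss = 1/(1+K_pos) = 1/6.987 = 0.143.

0.143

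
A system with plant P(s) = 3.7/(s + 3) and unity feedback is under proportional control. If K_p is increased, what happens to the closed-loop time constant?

decrease

Closed-loop pole is at s = −(3+K_p·3.7); larger K_p moves it further left, so τ = 1/(3+K_p·3.7) decreases.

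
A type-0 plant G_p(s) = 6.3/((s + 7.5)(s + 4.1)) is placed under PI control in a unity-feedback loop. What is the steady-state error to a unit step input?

The PI controller's integrator makes the forward path type 1, so e_ss to a step is zero.

0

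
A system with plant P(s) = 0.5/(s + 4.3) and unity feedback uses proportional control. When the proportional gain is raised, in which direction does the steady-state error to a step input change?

decrease

e_ss = 1/(1 + K_p·P(0)); a larger K_p raises the denominator, so e_ss decreases.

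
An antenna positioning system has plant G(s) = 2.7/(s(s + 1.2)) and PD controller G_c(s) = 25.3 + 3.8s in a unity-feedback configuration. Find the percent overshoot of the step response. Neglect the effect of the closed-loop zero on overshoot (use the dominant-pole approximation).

Forward path: (25.3 + 3.8s)·2.7/(s(s+1.2)). The closed-loop characteristic equation is s² + (1.2 + 2.7·3.8)s + 2.7·25.3 = 0.
That is s² + 11.46s + 68.31 = 0, so ω_n = 8.265 rad/s and ζ = 11.46/(2·8.265) = 0.6933.
%OS = 100·exp(−πζ/√(1−ζ²)) = 4.87%.

4.87%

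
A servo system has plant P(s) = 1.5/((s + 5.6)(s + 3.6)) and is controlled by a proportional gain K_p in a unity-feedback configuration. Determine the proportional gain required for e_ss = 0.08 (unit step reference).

The loop is type 0, so e_ss(step) = 1/(1 + K_pos) with K_pos = K_p·P(0).
P(0) = 0.0744. Require 1/(1 + K_p·0.0744) = 0.08, so 1 + 0.0744·K_p = 12.5.
K_p = (12.5 − 1)/0.0744 = 155.

K_p = 155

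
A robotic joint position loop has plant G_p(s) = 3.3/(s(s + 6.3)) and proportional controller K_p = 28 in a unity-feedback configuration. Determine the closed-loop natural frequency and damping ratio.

1 + K_p·G_p(s) = 0 gives s² + 6.3s + 92.4 = 0.
Matching s² + 2ζω_n s + ω_n²: ω_n = √92.4 = 9.612 rad/s and 2ζω_n = 6.3, so ζ = 6.3/(2·9.612) = 0.328.

ω_n = 9.61 rad/s, ζ = 0.328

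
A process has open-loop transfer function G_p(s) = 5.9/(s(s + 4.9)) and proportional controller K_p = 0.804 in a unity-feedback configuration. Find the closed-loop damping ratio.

ζ = 1.12

1 + K_p·G_p(s) = 0 gives s² + 4.9s + 4.744 = 0.
So ω_n² = 4.744 ⇒ ω_n = 2.178 rad/s, and ζ = 4.9/(2ω_n) = 1.12.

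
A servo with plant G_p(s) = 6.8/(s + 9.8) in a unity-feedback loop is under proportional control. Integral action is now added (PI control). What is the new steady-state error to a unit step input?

The integrator makes K_pos = lim_{s→0} C(s)G(s) infinite, so e_ss = 1/(1+K_pos) = 0.

0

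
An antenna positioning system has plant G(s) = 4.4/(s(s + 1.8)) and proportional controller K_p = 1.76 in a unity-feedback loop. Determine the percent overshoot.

From 1 + K_pG(s) = 0: s² + 1.8s + 7.744 = 0 ⇒ ω_n = 2.783, ζ = 0.3234.
%OS = 100·exp(−πζ/√(1−ζ²)) = 100·exp(−π·0.3234/√0.8954) = 34.2%.

34.2%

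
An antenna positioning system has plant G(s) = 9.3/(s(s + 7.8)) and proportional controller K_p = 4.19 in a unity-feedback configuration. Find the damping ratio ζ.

With unity feedback the closed-loop characteristic equation is s² + 7.8s + 4.19·9.3 = s² + 7.8s + 38.97 = 0.
Matching s² + 2ζω_n s + ω_n²: ω_n = √38.97 = 6.242 rad/s and 2ζω_n = 7.8, so ζ = 7.8/(2·6.242) = 0.625.

ζ = 0.625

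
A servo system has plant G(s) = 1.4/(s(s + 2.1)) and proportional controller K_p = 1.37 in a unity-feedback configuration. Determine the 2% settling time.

T_s ≈ 3.81 s

The closed-loop denominator s² + 2.1s + 1.918 gives ω_n = √1.918 = 1.385 and ζ = 2.1/(2ω_n) = 0.7582.
2% settling time T_s ≈ 4/(ζω_n) = 4/1.05 = 3.81 s.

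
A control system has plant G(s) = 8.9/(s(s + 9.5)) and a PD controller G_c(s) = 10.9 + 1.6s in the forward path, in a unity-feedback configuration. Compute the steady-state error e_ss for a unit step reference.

0

The open loop G_c(s)G(s) has a pole at the origin (type 1), so the static position error constant is infinite and e_ss = 1/(1+∞) = 0.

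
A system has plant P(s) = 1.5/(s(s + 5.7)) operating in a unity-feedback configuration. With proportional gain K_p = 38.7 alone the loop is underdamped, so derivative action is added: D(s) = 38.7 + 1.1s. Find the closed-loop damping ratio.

Forward path: (38.7 + 1.1s)·1.5/(s(s+5.7)). The closed-loop characteristic equation is s² + (5.7 + 1.5·1.1)s + 1.5·38.7 = 0.
That is s² + 7.35s + 58.05 = 0, so ω_n = 7.619 rad/s and ζ = 7.35/(2·7.619) = 0.4823.

ζ = 0.482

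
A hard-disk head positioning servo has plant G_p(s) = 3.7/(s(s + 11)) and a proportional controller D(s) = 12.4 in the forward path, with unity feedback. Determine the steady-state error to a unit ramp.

The loop has one pole at the origin (type 1). Velocity error constant K_v = lim_{s→0} s·D(s)G_p(s) = 12.4·3.7/11 = 4.171.
Steady-state error to a unit ramp: e_ss = 1/K_v = 0.24.

0.24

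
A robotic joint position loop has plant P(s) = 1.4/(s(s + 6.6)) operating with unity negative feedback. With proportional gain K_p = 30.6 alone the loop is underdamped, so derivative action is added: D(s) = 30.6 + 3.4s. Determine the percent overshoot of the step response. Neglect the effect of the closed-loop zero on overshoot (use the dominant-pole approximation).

0.414%

Forward path: (30.6 + 3.4s)·1.4/(s(s+6.6)). The closed-loop characteristic equation is s² + (6.6 + 1.4·3.4)s + 1.4·30.6 = 0.
That is s² + 11.36s + 42.84 = 0, so ω_n = 6.545 rad/s and ζ = 11.36/(2·6.545) = 0.8678.
%OS = 100·exp(−πζ/√(1−ζ²)) = 0.414%.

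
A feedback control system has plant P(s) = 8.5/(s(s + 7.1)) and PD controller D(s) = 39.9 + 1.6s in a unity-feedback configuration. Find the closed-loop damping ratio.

Forward path: (39.9 + 1.6s)·8.5/(s(s+7.1)). The closed-loop characteristic equation is s² + (7.1 + 8.5·1.6)s + 8.5·39.9 = 0.
That is s² + 20.7s + 339.1 = 0, so ω_n = 18.42 rad/s and ζ = 20.7/(2·18.42) = 0.562.

ζ = 0.562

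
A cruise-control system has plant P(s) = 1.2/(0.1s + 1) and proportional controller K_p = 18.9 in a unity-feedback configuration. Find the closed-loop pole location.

Closed loop: T(s) = K_p·P/(1+K_p·P) = 22.68/(0.1s + 1 + 22.68), with pole at s = −(1 + 22.68)/0.1 = −236.8.

s = -236.8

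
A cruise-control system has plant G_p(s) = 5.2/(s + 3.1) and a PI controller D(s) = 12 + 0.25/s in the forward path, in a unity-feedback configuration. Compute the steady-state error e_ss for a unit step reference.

0

The open loop D(s)G_p(s) has a pole at the origin (type 1), so the static position error constant is infinite and e_ss = 1/(1+∞) = 0.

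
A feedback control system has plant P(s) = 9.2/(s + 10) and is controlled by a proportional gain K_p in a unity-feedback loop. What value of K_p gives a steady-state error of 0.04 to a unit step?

For a type-0 loop with proportional control, e_ss = 1/(1 + K_p·P(0)).
P(0) = 0.92. Require 1/(1 + K_p·0.92) = 0.04, so 1 + 0.92·K_p = 25.
K_p = (25 − 1)/0.92 = 26.1.

K_p = 26.1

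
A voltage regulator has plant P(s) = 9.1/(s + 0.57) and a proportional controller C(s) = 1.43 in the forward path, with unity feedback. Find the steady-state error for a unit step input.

0.042

The loop is type 0. Static position error constant K_pos = C(0)·P(0) = 1.43·15.96 = 22.83.
Steady-state error to a unit step: e_ss = 1/(1+K_pos) = 1/23.83 = 0.042.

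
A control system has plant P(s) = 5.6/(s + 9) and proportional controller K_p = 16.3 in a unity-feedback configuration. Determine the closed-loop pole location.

Closed-loop transfer function: T(s) = K_p·P(s)/(1 + K_p·P(s)) = 91.28/(s + 9 + 91.28) = 91.28/(s + 100.3).
The closed-loop pole is at s = −100.3.

s = -100.3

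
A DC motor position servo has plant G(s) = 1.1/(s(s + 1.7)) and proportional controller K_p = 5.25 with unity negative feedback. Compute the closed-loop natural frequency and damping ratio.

ω_n = 2.4 rad/s, ζ = 0.354

1 + K_p·G(s) = 0 gives s² + 1.7s + 5.775 = 0.
So ω_n² = 5.775 ⇒ ω_n = 2.403 rad/s, and ζ = 1.7/(2ω_n) = 0.354.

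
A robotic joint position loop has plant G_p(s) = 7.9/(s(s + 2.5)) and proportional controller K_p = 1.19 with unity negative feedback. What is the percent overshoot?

24.6%

Closed-loop characteristic equation: s² + 2.5s + 9.401 = 0, so ω_n = 3.066 rad/s and ζ = 2.5/(2·3.066) = 0.4077.
%OS = 100·exp(−πζ/√(1−ζ²)) = 100·exp(−π·0.4077/√0.8338) = 24.6%.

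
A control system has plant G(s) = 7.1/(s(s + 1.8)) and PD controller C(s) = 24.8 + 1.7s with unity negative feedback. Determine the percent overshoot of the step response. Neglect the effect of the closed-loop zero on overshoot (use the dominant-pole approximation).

14.6%

Forward path: (24.8 + 1.7s)·7.1/(s(s+1.8)). The closed-loop characteristic equation is s² + (1.8 + 7.1·1.7)s + 7.1·24.8 = 0.
That is s² + 13.87s + 176.1 = 0, so ω_n = 13.27 rad/s and ζ = 13.87/(2·13.27) = 0.5226.
%OS = 100·exp(−πζ/√(1−ζ²)) = 14.6%.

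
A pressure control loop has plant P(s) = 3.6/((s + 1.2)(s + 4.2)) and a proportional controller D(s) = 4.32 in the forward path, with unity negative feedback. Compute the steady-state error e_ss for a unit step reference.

The loop is type 0. Static position error constant K_pos = D(0)·P(0) = 4.32·0.7143 = 3.086.
Steady-state error to a unit step: e_ss = 1/(1+K_pos) = 1/4.086 = 0.245.

0.245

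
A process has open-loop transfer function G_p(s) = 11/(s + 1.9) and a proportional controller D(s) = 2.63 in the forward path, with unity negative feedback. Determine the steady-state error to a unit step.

The loop is type 0. Static position error constant K_pos = D(0)·G_p(0) = 2.63·5.789 = 15.23.
Steady-state error to a unit step: e_ss = 1/(1+K_pos) = 1/16.23 = 0.0616.

0.0616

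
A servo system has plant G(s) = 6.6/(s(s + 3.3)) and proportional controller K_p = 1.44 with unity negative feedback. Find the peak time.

T_p = 1.21 s

The closed-loop denominator s² + 3.3s + 9.504 gives ω_n = √9.504 = 3.083 and ζ = 3.3/(2ω_n) = 0.5352.
Damped frequency ω_d = ω_n√(1−ζ²) = 2.604 rad/s, so peak time T_p = π/ω_d = 1.21 s.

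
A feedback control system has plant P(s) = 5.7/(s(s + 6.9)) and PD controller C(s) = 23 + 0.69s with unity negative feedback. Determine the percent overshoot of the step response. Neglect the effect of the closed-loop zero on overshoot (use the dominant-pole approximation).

Forward path: (23 + 0.69s)·5.7/(s(s+6.9)). The closed-loop characteristic equation is s² + (6.9 + 5.7·0.69)s + 5.7·23 = 0.
That is s² + 10.83s + 131.1 = 0, so ω_n = 11.45 rad/s and ζ = 10.83/(2·11.45) = 0.4731.
%OS = 100·exp(−πζ/√(1−ζ²)) = 18.5%.

18.5%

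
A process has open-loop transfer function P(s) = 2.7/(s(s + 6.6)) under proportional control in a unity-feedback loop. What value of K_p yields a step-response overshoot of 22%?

K_p = 21.4

From %OS = 100·exp(−πζ/√(1−ζ²)) = 22%, ζ = −ln(0.22)/√(π²+ln²(0.22)) = 0.4342.
Characteristic equation s² + 6.6s + 2.7K_p = 0 gives ζ = 6.6/(2√(2.7K_p)).
Setting ζ = 0.4342: √(2.7K_p) = 6.6/(2·0.4342) = 7.601, so K_p = 57.77/2.7 = 21.4.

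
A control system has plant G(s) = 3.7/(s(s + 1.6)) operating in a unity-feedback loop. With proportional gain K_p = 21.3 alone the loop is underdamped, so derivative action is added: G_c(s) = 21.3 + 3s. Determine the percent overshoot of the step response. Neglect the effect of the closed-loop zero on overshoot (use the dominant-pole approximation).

4.01%

Forward path: (21.3 + 3s)·3.7/(s(s+1.6)). The closed-loop characteristic equation is s² + (1.6 + 3.7·3)s + 3.7·21.3 = 0.
That is s² + 12.7s + 78.81 = 0, so ω_n = 8.877 rad/s and ζ = 12.7/(2·8.877) = 0.7153.
%OS = 100·exp(−πζ/√(1−ζ²)) = 4.01%.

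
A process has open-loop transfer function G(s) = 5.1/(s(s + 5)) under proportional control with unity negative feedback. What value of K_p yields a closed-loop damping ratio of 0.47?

K_p = 5.55

Closed-loop characteristic equation: s² + 5s + K_p·5.1 = 0.
So ω_n = √(5.1K_p) and 2ζω_n = 5, giving ζ = 5/(2√(5.1K_p)).
Setting ζ = 0.47: √(5.1K_p) = 5/(2·0.47) = 5.319, so K_p = 28.29/5.1 = 5.55.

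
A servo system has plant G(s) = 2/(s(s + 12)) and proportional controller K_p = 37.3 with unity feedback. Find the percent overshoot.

The closed-loop denominator s² + 12s + 74.6 gives ω_n = √74.6 = 8.637 and ζ = 12/(2ω_n) = 0.6947.
%OS = 100·exp(−πζ/√(1−ζ²)) = 100·exp(−π·0.6947/√0.5174) = 4.81%.

4.81%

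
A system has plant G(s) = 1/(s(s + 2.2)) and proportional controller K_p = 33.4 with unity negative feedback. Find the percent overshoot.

54.4%

From 1 + K_pG(s) = 0: s² + 2.2s + 33.4 = 0 ⇒ ω_n = 5.779, ζ = 0.1903.
%OS = 100·exp(−πζ/√(1−ζ²)) = 100·exp(−π·0.1903/√0.9638) = 54.4%.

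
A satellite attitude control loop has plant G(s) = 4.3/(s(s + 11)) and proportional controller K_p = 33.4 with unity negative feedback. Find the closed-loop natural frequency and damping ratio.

1 + K_p·G(s) = 0 gives s² + 11s + 143.6 = 0.
So ω_n² = 143.6 ⇒ ω_n = 11.98 rad/s, and ζ = 11/(2ω_n) = 0.459.

ω_n = 12 rad/s, ζ = 0.459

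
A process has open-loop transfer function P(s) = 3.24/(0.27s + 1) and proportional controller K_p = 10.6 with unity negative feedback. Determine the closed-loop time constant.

Closed loop: T(s) = K_p·P/(1+K_p·P) = 34.34/(0.27s + 1 + 34.34), with pole at s = −(1 + 34.34)/0.27 = −130.9.
Closed-loop time constant τ = 1/130.9 = 0.00764 s.

τ = 0.00764 s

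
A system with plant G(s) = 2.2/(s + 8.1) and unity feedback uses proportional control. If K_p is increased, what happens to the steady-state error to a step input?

e_ss = 1/(1 + K_p·G(0)); a larger K_p raises the denominator, so e_ss decreases.

decrease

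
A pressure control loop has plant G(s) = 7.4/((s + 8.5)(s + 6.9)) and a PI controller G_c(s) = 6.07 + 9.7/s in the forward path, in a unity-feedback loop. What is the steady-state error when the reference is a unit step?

The open loop G_c(s)G(s) has a pole at the origin (type 1), so the static position error constant is infinite and e_ss = 1/(1+∞) = 0.

0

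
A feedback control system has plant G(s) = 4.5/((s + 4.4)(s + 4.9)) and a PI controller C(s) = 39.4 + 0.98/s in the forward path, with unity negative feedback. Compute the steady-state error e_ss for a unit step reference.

The open loop C(s)G(s) has a pole at the origin (type 1), so the static position error constant is infinite and e_ss = 1/(1+∞) = 0.

0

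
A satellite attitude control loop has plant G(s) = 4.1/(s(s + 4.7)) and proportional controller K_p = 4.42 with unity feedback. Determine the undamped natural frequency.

The closed-loop denominator is s(s+4.7) + 4.42·4.1 = s² + 4.7s + 18.12.
Matching s² + 2ζω_n s + ω_n²: ω_n = √18.12 = 4.257 rad/s and 2ζω_n = 4.7, so ζ = 4.7/(2·4.257) = 0.552.

ω_n = 4.26 rad/s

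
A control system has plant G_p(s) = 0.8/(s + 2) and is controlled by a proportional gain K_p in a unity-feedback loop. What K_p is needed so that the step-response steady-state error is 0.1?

K_p = 22.5

Steady-state error for a unit step on this type-0 loop is 1/(1 + K_p·G_p(0)).
G_p(0) = 0.4. Require 1/(1 + K_p·0.4) = 0.1, so 1 + 0.4·K_p = 10.
K_p = (10 − 1)/0.4 = 22.5.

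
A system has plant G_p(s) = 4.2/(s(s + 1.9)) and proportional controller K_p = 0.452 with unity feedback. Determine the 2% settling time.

T_s ≈ 4.21 s

From 1 + K_pG_p(s) = 0: s² + 1.9s + 1.898 = 0 ⇒ ω_n = 1.378, ζ = 0.6895.
2% settling time T_s ≈ 4/(ζω_n) = 4/0.95 = 4.21 s.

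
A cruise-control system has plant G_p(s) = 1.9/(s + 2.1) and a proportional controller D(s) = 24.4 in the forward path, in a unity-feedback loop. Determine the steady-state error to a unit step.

0.0433

The loop is type 0. Static position error constant K_pos = D(0)·G_p(0) = 24.4·0.9048 = 22.08.
Steady-state error to a unit step: e_ss = 1/(1+K_pos) = 1/23.08 = 0.0433.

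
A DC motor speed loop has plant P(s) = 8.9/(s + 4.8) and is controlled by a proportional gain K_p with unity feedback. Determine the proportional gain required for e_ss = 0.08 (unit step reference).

The loop is type 0, so e_ss(step) = 1/(1 + K_pos) with K_pos = K_p·P(0).
P(0) = 1.854. Require 1/(1 + K_p·1.854) = 0.08, so 1 + 1.854·K_p = 12.5.
K_p = (12.5 − 1)/1.854 = 6.2.

K_p = 6.2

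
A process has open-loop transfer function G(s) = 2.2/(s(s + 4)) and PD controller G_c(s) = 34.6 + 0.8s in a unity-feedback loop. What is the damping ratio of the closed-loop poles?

ζ = 0.33

Forward path: (34.6 + 0.8s)·2.2/(s(s+4)). The closed-loop characteristic equation is s² + (4 + 2.2·0.8)s + 2.2·34.6 = 0.
That is s² + 5.76s + 76.12 = 0, so ω_n = 8.725 rad/s and ζ = 5.76/(2·8.725) = 0.3301.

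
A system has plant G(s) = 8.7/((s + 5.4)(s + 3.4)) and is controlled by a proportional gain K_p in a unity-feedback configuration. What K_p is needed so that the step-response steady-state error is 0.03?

For a type-0 loop with proportional control, e_ss = 1/(1 + K_p·G(0)).
G(0) = 0.4739. Require 1/(1 + K_p·0.4739) = 0.03, so 1 + 0.4739·K_p = 33.33.
K_p = (33.33 − 1)/0.4739 = 68.2.

K_p = 68.2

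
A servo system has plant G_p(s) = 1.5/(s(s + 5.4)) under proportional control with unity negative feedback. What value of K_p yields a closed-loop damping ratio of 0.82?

Closed-loop characteristic equation: s² + 5.4s + K_p·1.5 = 0.
So ω_n = √(1.5K_p) and 2ζω_n = 5.4, giving ζ = 5.4/(2√(1.5K_p)).
Setting ζ = 0.82: √(1.5K_p) = 5.4/(2·0.82) = 3.293, so K_p = 10.84/1.5 = 7.23.

K_p = 7.23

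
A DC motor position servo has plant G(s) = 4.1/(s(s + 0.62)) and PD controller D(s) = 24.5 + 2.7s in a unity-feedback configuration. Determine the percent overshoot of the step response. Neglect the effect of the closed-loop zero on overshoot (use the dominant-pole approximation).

10.5%

Forward path: (24.5 + 2.7s)·4.1/(s(s+0.62)). The closed-loop characteristic equation is s² + (0.62 + 4.1·2.7)s + 4.1·24.5 = 0.
That is s² + 11.69s + 100.4 = 0, so ω_n = 10.02 rad/s and ζ = 11.69/(2·10.02) = 0.5832.
%OS = 100·exp(−πζ/√(1−ζ²)) = 10.5%.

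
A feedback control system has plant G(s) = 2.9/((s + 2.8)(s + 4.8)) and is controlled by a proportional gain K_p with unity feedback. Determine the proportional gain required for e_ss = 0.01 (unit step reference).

K_p = 459

Steady-state error for a unit step on this type-0 loop is 1/(1 + K_p·G(0)).
G(0) = 0.2158. Require 1/(1 + K_p·0.2158) = 0.01, so 1 + 0.2158·K_p = 100.
K_p = (100 − 1)/0.2158 = 459.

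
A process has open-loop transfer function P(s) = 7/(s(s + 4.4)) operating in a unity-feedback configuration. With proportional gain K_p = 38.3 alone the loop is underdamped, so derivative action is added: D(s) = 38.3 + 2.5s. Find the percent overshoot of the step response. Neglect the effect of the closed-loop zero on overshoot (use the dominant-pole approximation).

Forward path: (38.3 + 2.5s)·7/(s(s+4.4)). The closed-loop characteristic equation is s² + (4.4 + 7·2.5)s + 7·38.3 = 0.
That is s² + 21.9s + 268.1 = 0, so ω_n = 16.37 rad/s and ζ = 21.9/(2·16.37) = 0.6688.
%OS = 100·exp(−πζ/√(1−ζ²)) = 5.93%.

5.93%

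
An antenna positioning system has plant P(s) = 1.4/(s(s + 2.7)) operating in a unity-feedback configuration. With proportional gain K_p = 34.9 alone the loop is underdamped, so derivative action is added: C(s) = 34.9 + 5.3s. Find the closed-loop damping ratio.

Forward path: (34.9 + 5.3s)·1.4/(s(s+2.7)). The closed-loop characteristic equation is s² + (2.7 + 1.4·5.3)s + 1.4·34.9 = 0.
That is s² + 10.12s + 48.86 = 0, so ω_n = 6.99 rad/s and ζ = 10.12/(2·6.99) = 0.7239.

ζ = 0.724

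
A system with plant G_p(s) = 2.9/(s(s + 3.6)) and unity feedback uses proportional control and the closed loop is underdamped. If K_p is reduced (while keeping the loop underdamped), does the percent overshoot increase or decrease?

decrease

ζ = 3.6/(2√(2.9K_p)) rises as K_p falls; higher damping means less overshoot.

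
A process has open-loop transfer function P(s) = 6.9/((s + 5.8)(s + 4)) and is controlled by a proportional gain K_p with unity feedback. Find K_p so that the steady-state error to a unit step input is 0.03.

Steady-state error for a unit step on this type-0 loop is 1/(1 + K_p·P(0)).
P(0) = 0.2974. Require 1/(1 + K_p·0.2974) = 0.03, so 1 + 0.2974·K_p = 33.33.
K_p = (33.33 − 1)/0.2974 = 109.

K_p = 109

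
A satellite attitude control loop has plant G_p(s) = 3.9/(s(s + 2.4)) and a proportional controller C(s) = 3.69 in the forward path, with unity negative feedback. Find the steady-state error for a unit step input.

The open loop C(s)G_p(s) has a pole at the origin (type 1), so the static position error constant is infinite and e_ss = 1/(1+∞) = 0.

0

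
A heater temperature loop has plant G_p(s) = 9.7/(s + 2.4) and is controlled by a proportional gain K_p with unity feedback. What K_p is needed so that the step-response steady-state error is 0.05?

K_p = 4.7

The loop is type 0, so e_ss(step) = 1/(1 + K_pos) with K_pos = K_p·G_p(0).
G_p(0) = 4.042. Require 1/(1 + K_p·4.042) = 0.05, so 1 + 4.042·K_p = 20.
K_p = (20 − 1)/4.042 = 4.7.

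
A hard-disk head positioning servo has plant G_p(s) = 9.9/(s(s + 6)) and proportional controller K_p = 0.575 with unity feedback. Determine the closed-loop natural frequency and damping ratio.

With unity feedback the closed-loop characteristic equation is s² + 6s + 0.575·9.9 = s² + 6s + 5.692 = 0.
Matching s² + 2ζω_n s + ω_n²: ω_n = √5.692 = 2.386 rad/s and 2ζω_n = 6, so ζ = 6/(2·2.386) = 1.26.

ω_n = 2.39 rad/s, ζ = 1.26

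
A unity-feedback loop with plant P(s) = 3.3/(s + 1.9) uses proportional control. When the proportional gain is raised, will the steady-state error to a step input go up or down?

The position error constant K_pos = K_p·P(0) grows with K_p, and e_ss = 1/(1+K_pos) falls.

decrease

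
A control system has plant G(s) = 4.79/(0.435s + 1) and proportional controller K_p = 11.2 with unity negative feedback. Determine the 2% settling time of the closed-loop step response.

Closed loop: T(s) = K_p·G/(1+K_p·G) = 53.65/(0.435s + 1 + 53.65), with pole at s = −(1 + 53.65)/0.435 = −125.6.
τ = 1/125.6 = 0.00796 s, so 2% settling time ≈ 4τ = 0.0318 s.

T_s ≈ 0.0318 s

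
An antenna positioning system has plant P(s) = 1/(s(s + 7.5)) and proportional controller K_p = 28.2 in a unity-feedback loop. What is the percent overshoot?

Closed-loop characteristic equation: s² + 7.5s + 28.2 = 0, so ω_n = 5.31 rad/s and ζ = 7.5/(2·5.31) = 0.7062.
%OS = 100·exp(−πζ/√(1−ζ²)) = 100·exp(−π·0.7062/√0.5013) = 4.36%.

4.36%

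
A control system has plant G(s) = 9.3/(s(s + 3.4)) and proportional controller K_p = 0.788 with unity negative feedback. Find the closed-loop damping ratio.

ζ = 0.628

The closed-loop denominator is s(s+3.4) + 0.788·9.3 = s² + 3.4s + 7.328.
Matching s² + 2ζω_n s + ω_n²: ω_n = √7.328 = 2.707 rad/s and 2ζω_n = 3.4, so ζ = 3.4/(2·2.707) = 0.628.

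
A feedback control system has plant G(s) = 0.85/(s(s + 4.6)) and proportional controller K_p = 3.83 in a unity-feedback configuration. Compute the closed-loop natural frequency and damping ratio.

ω_n = 1.8 rad/s, ζ = 1.27

1 + K_p·G(s) = 0 gives s² + 4.6s + 3.256 = 0.
So ω_n² = 3.256 ⇒ ω_n = 1.804 rad/s, and ζ = 4.6/(2ω_n) = 1.27.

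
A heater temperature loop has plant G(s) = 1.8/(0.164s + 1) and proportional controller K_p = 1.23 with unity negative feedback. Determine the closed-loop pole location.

s = -19.6

Closed loop: T(s) = K_p·G/(1+K_p·G) = 2.214/(0.164s + 1 + 2.214), with pole at s = −(1 + 2.214)/0.164 = −19.6.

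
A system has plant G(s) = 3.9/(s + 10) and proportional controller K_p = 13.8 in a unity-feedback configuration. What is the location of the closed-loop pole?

s = -63.82

Closed-loop transfer function: T(s) = K_p·G(s)/(1 + K_p·G(s)) = 53.82/(s + 10 + 53.82) = 53.82/(s + 63.82).
The closed-loop pole is at s = −63.82.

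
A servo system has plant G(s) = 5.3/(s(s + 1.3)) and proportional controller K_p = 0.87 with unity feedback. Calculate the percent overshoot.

36.9%

The closed-loop denominator s² + 1.3s + 4.611 gives ω_n = √4.611 = 2.147 and ζ = 1.3/(2ω_n) = 0.3027.
%OS = 100·exp(−πζ/√(1−ζ²)) = 100·exp(−π·0.3027/√0.9084) = 36.9%.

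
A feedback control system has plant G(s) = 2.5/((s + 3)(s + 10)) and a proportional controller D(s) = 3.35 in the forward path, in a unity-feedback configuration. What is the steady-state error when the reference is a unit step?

The loop is type 0. Static position error constant K_pos = D(0)·G(0) = 3.35·0.08333 = 0.2792.
Steady-state error to a unit step: e_ss = 1/(1+K_pos) = 1/1.279 = 0.782.

0.782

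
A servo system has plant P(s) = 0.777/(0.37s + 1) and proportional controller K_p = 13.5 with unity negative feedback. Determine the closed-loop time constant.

Closed loop: T(s) = K_p·P/(1+K_p·P) = 10.49/(0.37s + 1 + 10.49), with pole at s = −(1 + 10.49)/0.37 = −31.05.
Closed-loop time constant τ = 1/31.05 = 0.0322 s.

τ = 0.0322 s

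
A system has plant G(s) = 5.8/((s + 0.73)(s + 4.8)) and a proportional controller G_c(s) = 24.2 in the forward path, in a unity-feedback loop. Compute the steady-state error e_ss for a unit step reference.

The loop is type 0. Static position error constant K_pos = G_c(0)·G(0) = 24.2·1.655 = 40.06.
Steady-state error to a unit step: e_ss = 1/(1+K_pos) = 1/41.06 = 0.0244.

0.0244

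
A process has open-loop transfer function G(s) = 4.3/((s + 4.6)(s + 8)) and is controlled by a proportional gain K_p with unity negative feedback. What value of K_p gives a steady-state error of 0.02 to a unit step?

K_p = 419

Steady-state error for a unit step on this type-0 loop is 1/(1 + K_p·G(0)).
G(0) = 0.1168. Require 1/(1 + K_p·0.1168) = 0.02, so 1 + 0.1168·K_p = 50.
K_p = (50 − 1)/0.1168 = 419.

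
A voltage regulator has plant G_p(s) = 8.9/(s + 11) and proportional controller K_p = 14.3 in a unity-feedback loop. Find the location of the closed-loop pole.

s = -138.3

Closed-loop transfer function: T(s) = K_p·G_p(s)/(1 + K_p·G_p(s)) = 127.3/(s + 11 + 127.3) = 127.3/(s + 138.3).
The closed-loop pole is at s = −138.3.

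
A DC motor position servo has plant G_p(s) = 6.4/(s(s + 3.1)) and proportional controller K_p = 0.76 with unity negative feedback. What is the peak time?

T_p = 2 s

From 1 + K_pG_p(s) = 0: s² + 3.1s + 4.864 = 0 ⇒ ω_n = 2.205, ζ = 0.7028.
Damped frequency ω_d = ω_n√(1−ζ²) = 1.569 rad/s, so peak time T_p = π/ω_d = 2 s.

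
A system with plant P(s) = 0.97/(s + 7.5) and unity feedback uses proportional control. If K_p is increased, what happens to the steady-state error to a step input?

The position error constant K_pos = K_p·P(0) grows with K_p, and e_ss = 1/(1+K_pos) falls.

decrease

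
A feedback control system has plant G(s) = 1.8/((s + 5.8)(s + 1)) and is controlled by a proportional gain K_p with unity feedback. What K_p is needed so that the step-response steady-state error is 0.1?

For a type-0 loop with proportional control, e_ss = 1/(1 + K_p·G(0)).
G(0) = 0.3103. Require 1/(1 + K_p·0.3103) = 0.1, so 1 + 0.3103·K_p = 10.
K_p = (10 − 1)/0.3103 = 29.

K_p = 29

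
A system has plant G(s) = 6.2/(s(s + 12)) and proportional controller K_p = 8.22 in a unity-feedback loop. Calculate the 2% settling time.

From 1 + K_pG(s) = 0: s² + 12s + 50.96 = 0 ⇒ ω_n = 7.139, ζ = 0.8405.
2% settling time T_s ≈ 4/(ζω_n) = 4/6 = 0.667 s.

T_s ≈ 0.667 s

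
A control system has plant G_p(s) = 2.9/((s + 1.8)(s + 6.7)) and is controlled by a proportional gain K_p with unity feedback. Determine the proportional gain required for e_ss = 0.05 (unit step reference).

K_p = 79

For a type-0 loop with proportional control, e_ss = 1/(1 + K_p·G_p(0)).
G_p(0) = 0.2405. Require 1/(1 + K_p·0.2405) = 0.05, so 1 + 0.2405·K_p = 20.
K_p = (20 − 1)/0.2405 = 79.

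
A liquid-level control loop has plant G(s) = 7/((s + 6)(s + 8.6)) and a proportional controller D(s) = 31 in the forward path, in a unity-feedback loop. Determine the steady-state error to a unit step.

The loop is type 0. Static position error constant K_pos = D(0)·G(0) = 31·0.1357 = 4.205.
Steady-state error to a unit step: e_ss = 1/(1+K_pos) = 1/5.205 = 0.192.

0.192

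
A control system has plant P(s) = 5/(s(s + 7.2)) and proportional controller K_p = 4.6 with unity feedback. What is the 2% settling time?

T_s ≈ 1.11 s

The closed-loop denominator s² + 7.2s + 23 gives ω_n = √23 = 4.796 and ζ = 7.2/(2ω_n) = 0.7507.
2% settling time T_s ≈ 4/(ζω_n) = 4/3.6 = 1.11 s.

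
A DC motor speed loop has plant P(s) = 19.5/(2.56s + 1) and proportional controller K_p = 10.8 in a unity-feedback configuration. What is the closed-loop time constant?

τ = 0.0121 s

Closed loop: T(s) = K_p·P/(1+K_p·P) = 210.6/(2.56s + 1 + 210.6), with pole at s = −(1 + 210.6)/2.56 = −82.66.
Closed-loop time constant τ = 1/82.66 = 0.0121 s.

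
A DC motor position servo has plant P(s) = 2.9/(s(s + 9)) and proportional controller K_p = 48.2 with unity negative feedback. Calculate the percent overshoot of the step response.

27.4%

Closed-loop characteristic equation: s² + 9s + 139.8 = 0, so ω_n = 11.82 rad/s and ζ = 9/(2·11.82) = 0.3806.
%OS = 100·exp(−πζ/√(1−ζ²)) = 100·exp(−π·0.3806/√0.8551) = 27.4%.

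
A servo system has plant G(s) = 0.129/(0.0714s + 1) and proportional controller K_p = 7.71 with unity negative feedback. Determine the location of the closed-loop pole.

Closed loop: T(s) = K_p·G/(1+K_p·G) = 0.9946/(0.0714s + 1 + 0.9946), with pole at s = −(1 + 0.9946)/0.0714 = −27.94.

s = -27.94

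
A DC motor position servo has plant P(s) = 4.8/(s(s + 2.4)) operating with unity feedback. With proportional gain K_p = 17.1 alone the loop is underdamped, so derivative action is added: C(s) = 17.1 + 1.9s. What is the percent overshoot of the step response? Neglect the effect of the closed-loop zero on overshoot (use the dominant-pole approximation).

Forward path: (17.1 + 1.9s)·4.8/(s(s+2.4)). The closed-loop characteristic equation is s² + (2.4 + 4.8·1.9)s + 4.8·17.1 = 0.
That is s² + 11.52s + 82.08 = 0, so ω_n = 9.06 rad/s and ζ = 11.52/(2·9.06) = 0.6358.
%OS = 100·exp(−πζ/√(1−ζ²)) = 7.52%.

7.52%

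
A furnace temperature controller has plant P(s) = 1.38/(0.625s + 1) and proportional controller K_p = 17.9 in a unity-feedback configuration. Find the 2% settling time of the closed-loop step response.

T_s ≈ 0.0973 s

Closed loop: T(s) = K_p·P/(1+K_p·P) = 24.7/(0.625s + 1 + 24.7), with pole at s = −(1 + 24.7)/0.625 = −41.12.
τ = 1/41.12 = 0.02432 s, so 2% settling time ≈ 4τ = 0.0973 s.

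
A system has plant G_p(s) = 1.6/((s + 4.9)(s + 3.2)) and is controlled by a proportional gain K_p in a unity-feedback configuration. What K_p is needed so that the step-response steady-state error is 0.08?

K_p = 113

Steady-state error for a unit step on this type-0 loop is 1/(1 + K_p·G_p(0)).
G_p(0) = 0.102. Require 1/(1 + K_p·0.102) = 0.08, so 1 + 0.102·K_p = 12.5.
K_p = (12.5 − 1)/0.102 = 113.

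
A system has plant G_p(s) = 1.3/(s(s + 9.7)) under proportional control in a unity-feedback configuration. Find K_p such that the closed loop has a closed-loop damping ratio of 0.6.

Closed-loop characteristic equation: s² + 9.7s + K_p·1.3 = 0.
So ω_n = √(1.3K_p) and 2ζω_n = 9.7, giving ζ = 9.7/(2√(1.3K_p)).
Setting ζ = 0.6: √(1.3K_p) = 9.7/(2·0.6) = 8.083, so K_p = 65.34/1.3 = 50.3.

K_p = 50.3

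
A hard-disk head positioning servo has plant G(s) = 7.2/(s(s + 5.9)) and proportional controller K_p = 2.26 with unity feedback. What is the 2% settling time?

T_s ≈ 1.36 s

The closed-loop denominator s² + 5.9s + 16.27 gives ω_n = √16.27 = 4.034 and ζ = 5.9/(2ω_n) = 0.7313.
2% settling time T_s ≈ 4/(ζω_n) = 4/2.95 = 1.36 s.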